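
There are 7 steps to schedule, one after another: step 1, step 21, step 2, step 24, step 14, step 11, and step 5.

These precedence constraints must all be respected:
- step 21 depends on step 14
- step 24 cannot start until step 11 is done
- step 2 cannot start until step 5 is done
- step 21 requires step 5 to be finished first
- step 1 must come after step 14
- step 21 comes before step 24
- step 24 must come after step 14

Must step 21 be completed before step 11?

No

Nothing in the constraints links step 21 and step 11; they are unordered relative to each other.
A valid ordering placing step 11 before step 21 exists, so the answer is no.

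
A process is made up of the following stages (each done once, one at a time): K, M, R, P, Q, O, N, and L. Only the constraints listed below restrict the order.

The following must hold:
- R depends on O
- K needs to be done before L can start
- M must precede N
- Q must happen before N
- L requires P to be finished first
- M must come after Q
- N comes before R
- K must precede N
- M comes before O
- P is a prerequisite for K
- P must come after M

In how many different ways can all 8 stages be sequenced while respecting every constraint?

14

Only Q has no prerequisites, so it must go first.
Enumerating by repeatedly choosing an available stage (one whose prerequisites are all placed) gives 14 distinct complete orderings.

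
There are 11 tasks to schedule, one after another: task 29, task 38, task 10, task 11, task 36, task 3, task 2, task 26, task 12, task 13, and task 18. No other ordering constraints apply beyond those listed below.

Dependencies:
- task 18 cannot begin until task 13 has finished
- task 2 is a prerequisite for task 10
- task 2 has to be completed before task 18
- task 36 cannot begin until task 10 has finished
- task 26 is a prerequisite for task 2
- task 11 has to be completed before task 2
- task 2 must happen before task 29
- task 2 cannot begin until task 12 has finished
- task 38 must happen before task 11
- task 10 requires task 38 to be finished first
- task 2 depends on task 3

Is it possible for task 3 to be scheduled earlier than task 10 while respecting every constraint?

Yes

Task 3 is actually forced before task 10 by the constraints, so certainly some valid ordering has task 3 first.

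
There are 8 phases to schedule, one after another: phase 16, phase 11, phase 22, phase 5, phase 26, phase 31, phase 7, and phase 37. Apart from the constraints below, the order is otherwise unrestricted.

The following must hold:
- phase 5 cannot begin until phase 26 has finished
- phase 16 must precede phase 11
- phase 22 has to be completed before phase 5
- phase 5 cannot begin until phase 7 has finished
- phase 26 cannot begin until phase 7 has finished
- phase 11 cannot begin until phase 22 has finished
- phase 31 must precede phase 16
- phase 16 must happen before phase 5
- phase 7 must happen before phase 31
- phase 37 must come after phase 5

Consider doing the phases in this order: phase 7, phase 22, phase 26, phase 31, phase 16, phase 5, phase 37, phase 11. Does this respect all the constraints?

Yes

Every stated constraint is respected: phase 22 sits at position 2, ahead of phase 11 at position 8, and each of the other listed pairs likewise has the predecessor earlier in the sequence.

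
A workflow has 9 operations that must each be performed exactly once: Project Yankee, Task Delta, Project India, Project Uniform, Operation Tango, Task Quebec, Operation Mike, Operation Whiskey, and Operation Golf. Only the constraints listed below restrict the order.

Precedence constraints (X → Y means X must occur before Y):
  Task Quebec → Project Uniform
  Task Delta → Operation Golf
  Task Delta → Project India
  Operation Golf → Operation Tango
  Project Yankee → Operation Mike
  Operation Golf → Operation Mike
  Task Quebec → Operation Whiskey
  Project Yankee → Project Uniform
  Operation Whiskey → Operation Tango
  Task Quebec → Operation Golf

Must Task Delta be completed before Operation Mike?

Yes

There is a constraint chain Task Delta → Operation Golf → Operation Mike.
So Task Delta must precede Operation Mike in any valid ordering.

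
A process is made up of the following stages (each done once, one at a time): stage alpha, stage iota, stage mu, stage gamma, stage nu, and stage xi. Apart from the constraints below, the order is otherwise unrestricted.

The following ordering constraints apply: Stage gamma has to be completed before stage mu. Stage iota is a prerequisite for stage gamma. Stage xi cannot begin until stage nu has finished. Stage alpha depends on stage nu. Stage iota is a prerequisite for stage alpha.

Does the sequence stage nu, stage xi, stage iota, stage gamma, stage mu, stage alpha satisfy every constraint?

Every stated constraint is respected: stage nu sits at position 1, ahead of stage alpha at position 6, and each of the other listed pairs likewise has the predecessor earlier in the sequence.

Yes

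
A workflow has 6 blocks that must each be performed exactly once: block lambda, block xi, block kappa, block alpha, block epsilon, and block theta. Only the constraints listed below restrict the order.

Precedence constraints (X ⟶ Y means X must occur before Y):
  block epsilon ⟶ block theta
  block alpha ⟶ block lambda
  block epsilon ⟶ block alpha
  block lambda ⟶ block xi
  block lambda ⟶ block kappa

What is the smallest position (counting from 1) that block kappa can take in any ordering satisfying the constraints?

4

Every block that must precede block kappa has to come before it. Tracing all chains that end at block kappa, those blocks are: block lambda, block alpha, block epsilon — 3 in total.
So at minimum 3 blocks come before block kappa, putting block kappa no earlier than position 4. That position is achievable by scheduling exactly those predecessors first.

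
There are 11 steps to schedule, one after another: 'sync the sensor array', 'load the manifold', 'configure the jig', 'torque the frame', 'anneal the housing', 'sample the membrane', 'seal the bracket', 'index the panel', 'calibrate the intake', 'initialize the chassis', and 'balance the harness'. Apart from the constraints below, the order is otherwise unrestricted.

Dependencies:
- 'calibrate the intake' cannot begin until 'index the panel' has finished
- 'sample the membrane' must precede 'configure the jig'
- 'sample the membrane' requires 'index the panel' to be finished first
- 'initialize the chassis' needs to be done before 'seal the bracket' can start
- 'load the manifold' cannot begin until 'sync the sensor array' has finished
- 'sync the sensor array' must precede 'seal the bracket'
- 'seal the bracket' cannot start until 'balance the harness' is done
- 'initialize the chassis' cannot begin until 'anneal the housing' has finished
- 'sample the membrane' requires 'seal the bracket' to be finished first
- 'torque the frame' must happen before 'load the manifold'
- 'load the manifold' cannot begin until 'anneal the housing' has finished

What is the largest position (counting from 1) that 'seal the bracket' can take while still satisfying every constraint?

Every step that must follow 'seal the bracket' has to come after it. Tracing all chains starting from 'seal the bracket', those steps are: 'configure the jig', 'sample the membrane' — 2 in total.
With 2 mandatory successors out of 11 steps total, the latest slot for 'seal the bracket' is 11−2 = 9, and it's reachable by doing all non-successors before 'seal the bracket'.

9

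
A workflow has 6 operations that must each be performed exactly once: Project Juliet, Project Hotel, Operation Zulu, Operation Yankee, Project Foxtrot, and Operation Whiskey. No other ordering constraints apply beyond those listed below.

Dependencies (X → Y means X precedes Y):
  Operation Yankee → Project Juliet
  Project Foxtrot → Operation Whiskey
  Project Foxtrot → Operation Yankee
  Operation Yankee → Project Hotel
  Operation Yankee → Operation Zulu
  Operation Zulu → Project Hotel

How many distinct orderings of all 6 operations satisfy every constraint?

Only Project Foxtrot has no prerequisites, so it must go first.
Enumerating by repeatedly choosing an available operation (one whose prerequisites are all placed) gives 15 distinct complete orderings.

15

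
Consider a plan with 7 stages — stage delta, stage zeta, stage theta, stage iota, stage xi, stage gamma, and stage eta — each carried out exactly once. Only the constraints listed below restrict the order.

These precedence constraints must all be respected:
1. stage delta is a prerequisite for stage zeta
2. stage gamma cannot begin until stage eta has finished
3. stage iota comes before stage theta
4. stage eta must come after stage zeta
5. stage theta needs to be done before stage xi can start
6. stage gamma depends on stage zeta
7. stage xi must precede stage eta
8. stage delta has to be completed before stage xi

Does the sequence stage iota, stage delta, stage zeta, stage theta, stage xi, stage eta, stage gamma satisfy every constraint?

Going through the constraints one by one, each required predecessor appears earlier in the sequence than its dependent — e.g. stage zeta (position 3) is before stage gamma (position 7), as required.

Yes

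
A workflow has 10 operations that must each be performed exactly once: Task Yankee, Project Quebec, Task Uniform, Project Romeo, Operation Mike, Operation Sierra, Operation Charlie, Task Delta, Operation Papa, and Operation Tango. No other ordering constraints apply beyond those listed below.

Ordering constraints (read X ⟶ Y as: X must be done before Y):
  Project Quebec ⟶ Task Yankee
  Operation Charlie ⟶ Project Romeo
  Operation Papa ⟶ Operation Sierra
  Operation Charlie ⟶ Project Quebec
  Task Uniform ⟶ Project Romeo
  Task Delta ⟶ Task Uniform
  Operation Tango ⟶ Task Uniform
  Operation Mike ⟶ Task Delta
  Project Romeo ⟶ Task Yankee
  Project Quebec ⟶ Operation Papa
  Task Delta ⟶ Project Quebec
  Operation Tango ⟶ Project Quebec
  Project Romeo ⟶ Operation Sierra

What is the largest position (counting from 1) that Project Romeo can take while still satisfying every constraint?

8

The operations that are forced after Project Romeo, directly or by a chain of constraints, are Task Yankee, Operation Sierra. That's 2 operations.
So at least 2 operations follow Project Romeo, putting Project Romeo no later than position 8. That position is achievable by scheduling everything else first.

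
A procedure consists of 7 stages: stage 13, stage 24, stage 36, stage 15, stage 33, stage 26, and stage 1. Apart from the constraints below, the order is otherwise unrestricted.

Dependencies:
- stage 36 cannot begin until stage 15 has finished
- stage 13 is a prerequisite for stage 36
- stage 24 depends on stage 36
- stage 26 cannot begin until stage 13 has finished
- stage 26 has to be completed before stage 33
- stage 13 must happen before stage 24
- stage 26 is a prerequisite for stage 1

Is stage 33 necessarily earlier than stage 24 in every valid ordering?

No

No chain of constraints connects stage 33 to stage 24 in either direction.
So stage 33 can come before stage 24 or after — it is not forced.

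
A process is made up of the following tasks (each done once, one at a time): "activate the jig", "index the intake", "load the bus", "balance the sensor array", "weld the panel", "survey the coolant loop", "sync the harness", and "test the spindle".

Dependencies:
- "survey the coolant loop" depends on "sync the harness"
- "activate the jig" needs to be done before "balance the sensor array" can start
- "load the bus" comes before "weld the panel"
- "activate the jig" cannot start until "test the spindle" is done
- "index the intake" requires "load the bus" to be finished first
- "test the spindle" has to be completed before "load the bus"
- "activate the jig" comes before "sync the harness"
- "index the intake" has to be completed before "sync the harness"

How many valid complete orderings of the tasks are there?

66

Only "test the spindle" has no prerequisites, so it must go first.
Enumerating by repeatedly choosing an available task (one whose prerequisites are all placed) gives 66 distinct complete orderings.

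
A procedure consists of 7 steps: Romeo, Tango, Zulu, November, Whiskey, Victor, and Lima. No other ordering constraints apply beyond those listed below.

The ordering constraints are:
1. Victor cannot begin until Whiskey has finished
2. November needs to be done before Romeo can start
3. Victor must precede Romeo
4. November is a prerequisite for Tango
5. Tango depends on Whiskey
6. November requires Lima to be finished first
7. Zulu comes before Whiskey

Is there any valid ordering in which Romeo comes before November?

The constraints give a chain November → Romeo, which forces November before Romeo.
Hence Romeo can never be scheduled before November.

No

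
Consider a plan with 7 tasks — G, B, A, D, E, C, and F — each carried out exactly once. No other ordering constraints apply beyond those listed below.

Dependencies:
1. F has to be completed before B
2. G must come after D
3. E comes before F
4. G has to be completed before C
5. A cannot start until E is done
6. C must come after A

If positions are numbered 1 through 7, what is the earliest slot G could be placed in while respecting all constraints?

2

The only task forced before G (directly or transitively) is D.
With 1 mandatory predecessor, the earliest G can sit is position 1+1 = 2, and placing just that one first achieves it.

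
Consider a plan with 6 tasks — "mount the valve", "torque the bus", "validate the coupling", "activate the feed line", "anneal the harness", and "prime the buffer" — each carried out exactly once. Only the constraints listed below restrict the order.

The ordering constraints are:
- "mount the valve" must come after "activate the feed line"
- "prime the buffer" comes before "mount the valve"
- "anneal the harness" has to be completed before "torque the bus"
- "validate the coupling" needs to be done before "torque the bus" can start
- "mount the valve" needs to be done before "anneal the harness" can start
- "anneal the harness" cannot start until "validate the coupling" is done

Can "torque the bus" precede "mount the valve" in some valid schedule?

No

The constraints give a chain "mount the valve" → "anneal the harness" → "torque the bus", which forces "mount the valve" before "torque the bus".
Hence "torque the bus" can never be scheduled before "mount the valve".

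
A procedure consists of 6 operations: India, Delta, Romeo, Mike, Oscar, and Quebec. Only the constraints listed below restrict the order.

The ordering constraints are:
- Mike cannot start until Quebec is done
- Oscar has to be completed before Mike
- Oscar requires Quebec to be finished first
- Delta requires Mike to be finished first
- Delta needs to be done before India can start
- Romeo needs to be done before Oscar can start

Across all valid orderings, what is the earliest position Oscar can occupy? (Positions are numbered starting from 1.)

3

Working backwards through the constraints from Oscar, its full set of required predecessors is Romeo, Quebec — 2 of them.
So at minimum 2 operations come before Oscar, putting Oscar no earlier than position 3. That position is achievable by scheduling exactly those predecessors first.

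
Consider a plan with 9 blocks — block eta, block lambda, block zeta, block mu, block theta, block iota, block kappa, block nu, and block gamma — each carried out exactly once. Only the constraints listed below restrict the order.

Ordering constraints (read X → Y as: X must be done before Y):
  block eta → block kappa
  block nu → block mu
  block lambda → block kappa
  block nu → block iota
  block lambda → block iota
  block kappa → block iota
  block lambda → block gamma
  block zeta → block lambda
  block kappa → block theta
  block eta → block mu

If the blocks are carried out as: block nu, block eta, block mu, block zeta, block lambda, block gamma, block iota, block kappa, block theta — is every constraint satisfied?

The sequence places block iota ahead of block kappa.
But one of the constraints requires block kappa before block iota, so this ordering violates it.

No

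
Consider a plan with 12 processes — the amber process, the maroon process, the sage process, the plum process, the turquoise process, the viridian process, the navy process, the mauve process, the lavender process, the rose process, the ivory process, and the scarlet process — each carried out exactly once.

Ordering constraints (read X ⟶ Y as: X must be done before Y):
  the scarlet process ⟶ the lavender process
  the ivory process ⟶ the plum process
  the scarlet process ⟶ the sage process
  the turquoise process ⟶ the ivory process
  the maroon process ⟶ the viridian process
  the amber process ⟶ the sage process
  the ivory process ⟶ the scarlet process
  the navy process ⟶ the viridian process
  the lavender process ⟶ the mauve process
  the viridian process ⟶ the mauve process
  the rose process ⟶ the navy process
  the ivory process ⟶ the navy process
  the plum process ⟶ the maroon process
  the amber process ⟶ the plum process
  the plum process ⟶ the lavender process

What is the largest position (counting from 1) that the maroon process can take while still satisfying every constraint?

The processes that are forced after the maroon process, directly or by a chain of constraints, are the viridian process, the mauve process. That's 2 processes.
With 2 mandatory successors out of 12 processes total, the latest slot for the maroon process is 12−2 = 10, and it's reachable by doing all non-successors before the maroon process.

10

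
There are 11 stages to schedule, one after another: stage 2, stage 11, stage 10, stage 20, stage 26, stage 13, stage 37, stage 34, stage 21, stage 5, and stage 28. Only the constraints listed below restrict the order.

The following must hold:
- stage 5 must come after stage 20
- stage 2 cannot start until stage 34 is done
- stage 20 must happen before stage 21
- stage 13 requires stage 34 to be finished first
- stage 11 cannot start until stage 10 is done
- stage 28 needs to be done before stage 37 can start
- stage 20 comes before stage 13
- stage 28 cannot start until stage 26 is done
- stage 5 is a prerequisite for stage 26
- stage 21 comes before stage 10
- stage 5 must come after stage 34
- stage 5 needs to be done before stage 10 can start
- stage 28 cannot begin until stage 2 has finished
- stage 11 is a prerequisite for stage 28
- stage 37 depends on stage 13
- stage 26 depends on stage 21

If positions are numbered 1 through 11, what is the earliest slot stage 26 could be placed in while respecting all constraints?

5

The stages that are forced before stage 26, directly or transitively, are stage 20, stage 34, stage 21, stage 5. That's 4 stages.
So at minimum 4 stages come before stage 26, putting stage 26 no earlier than position 5. That position is achievable by scheduling exactly those predecessors first.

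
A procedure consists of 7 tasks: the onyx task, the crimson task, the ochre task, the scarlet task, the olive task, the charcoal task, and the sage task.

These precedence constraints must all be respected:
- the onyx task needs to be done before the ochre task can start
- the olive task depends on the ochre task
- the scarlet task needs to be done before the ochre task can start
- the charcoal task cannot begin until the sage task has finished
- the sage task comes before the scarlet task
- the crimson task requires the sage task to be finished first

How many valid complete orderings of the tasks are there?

80

The tasks with no prerequisites are the onyx task, the sage task; any of them can be placed first.
Counting all ways to extend the partial order to a total order gives 80.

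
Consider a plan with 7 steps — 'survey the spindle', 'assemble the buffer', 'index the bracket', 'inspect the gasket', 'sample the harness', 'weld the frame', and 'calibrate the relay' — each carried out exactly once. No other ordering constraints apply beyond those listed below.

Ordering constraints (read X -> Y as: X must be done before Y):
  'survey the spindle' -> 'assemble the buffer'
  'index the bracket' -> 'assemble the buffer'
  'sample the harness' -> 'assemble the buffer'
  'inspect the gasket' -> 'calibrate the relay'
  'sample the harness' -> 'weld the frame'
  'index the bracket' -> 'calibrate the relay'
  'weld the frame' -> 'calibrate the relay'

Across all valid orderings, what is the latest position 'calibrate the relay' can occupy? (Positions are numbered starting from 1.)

7

Nothing depends on 'calibrate the relay', so it can be the final step, position 7.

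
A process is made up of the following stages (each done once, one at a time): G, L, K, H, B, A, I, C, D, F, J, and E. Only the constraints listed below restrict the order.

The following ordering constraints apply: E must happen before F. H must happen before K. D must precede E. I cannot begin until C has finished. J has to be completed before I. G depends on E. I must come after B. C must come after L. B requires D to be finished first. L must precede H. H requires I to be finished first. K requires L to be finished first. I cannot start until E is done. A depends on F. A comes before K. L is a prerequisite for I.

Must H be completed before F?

No

Nothing in the constraints links H and F; they are unordered relative to each other.
A valid ordering placing F before H exists, so the answer is no.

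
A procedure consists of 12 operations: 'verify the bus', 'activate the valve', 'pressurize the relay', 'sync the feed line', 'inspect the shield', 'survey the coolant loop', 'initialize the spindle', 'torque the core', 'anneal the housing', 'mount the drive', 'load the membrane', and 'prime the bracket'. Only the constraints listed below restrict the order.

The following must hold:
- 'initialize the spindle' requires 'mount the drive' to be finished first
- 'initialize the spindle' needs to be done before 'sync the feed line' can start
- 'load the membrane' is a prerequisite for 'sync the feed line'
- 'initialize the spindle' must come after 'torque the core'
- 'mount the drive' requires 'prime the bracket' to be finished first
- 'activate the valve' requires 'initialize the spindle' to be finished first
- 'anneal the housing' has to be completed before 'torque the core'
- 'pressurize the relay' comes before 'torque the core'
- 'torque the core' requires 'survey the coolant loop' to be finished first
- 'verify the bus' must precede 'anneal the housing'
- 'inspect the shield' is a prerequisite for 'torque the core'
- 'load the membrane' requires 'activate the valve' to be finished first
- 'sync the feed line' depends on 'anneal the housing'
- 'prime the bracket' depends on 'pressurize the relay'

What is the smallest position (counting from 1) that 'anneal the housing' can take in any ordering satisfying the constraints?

The only operation forced before 'anneal the housing' (directly or transitively) is 'verify the bus'.
With 1 mandatory predecessor, the earliest 'anneal the housing' can sit is position 1+1 = 2, and placing just that one first achieves it.

2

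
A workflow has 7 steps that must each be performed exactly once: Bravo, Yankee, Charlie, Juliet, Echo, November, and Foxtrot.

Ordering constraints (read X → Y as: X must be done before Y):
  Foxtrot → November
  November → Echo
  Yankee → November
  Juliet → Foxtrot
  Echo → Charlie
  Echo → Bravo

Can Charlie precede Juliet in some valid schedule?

No

The constraints give a chain Juliet → Foxtrot → November → Echo → Charlie, which forces Juliet before Charlie.
Hence Charlie can never be scheduled before Juliet.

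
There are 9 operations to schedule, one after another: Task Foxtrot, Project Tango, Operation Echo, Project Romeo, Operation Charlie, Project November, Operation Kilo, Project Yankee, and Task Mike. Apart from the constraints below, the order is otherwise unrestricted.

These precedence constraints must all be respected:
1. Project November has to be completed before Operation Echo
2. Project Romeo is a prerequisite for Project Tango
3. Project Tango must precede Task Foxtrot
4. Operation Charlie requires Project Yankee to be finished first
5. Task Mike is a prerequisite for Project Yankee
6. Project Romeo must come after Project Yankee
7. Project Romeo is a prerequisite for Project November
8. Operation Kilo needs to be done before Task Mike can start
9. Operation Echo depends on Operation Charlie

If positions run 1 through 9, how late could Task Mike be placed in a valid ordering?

The operations that are forced after Task Mike, directly or by a chain of constraints, are Task Foxtrot, Project Tango, Operation Echo, Project Romeo, Operation Charlie, Project November, Project Yankee. That's 7 operations.
So at least 7 operations follow Task Mike, putting Task Mike no later than position 2. That position is achievable by scheduling everything else first.

2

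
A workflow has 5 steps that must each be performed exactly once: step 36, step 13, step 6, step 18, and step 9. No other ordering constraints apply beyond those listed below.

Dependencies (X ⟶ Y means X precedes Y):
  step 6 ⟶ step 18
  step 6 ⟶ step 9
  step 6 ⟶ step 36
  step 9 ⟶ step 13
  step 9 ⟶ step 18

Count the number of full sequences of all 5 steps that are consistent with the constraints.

Only step 6 has no prerequisites, so it must go first.
Systematically extending each partial ordering one step at a time and counting, there are 8 complete orderings.

8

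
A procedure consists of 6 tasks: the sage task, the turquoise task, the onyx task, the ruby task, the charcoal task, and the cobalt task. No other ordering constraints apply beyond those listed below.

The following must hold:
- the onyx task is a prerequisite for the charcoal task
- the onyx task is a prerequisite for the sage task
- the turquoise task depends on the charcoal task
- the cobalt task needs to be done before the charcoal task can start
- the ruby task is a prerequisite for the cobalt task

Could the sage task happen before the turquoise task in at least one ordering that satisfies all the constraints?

No chain of constraints runs from the turquoise task to the sage task, so the turquoise task is not required to come first.
So a valid ordering placing the sage task earlier than the turquoise task exists.

Yes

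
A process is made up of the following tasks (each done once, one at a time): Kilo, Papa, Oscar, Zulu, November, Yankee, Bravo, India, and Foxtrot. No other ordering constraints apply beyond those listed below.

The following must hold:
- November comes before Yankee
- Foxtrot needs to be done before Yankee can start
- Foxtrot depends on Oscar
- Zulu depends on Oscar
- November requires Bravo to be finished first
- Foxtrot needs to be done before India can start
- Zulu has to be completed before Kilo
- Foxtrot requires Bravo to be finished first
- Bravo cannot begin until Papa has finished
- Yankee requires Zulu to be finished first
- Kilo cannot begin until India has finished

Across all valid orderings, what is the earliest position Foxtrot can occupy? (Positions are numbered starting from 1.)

4

Every task that must precede Foxtrot has to come before it. Tracing all chains that end at Foxtrot, those tasks are: Papa, Oscar, Bravo — 3 in total.
With 3 mandatory predecessors, the earliest Foxtrot can sit is position 3+1 = 4, and placing just those 3 first achieves it.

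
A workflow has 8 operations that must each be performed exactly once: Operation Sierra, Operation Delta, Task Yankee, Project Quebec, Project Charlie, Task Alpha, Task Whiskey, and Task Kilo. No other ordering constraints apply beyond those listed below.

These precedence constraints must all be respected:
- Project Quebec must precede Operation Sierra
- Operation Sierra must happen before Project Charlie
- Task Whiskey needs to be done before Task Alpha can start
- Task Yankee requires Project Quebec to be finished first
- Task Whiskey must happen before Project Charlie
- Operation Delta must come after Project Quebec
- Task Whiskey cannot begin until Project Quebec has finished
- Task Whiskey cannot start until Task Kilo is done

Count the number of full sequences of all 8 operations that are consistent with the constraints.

444

2 operations have no prerequisites (Project Quebec, Task Kilo), so any of them could come first.
Enumerating by repeatedly choosing an available operation (one whose prerequisites are all placed) gives 444 distinct complete orderings.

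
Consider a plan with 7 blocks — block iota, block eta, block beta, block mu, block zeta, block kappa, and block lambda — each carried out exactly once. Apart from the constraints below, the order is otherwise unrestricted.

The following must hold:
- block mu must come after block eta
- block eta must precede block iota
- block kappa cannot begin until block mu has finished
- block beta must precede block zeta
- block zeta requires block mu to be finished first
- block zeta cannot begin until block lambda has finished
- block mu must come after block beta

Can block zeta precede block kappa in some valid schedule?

Yes

No chain of constraints runs from block kappa to block zeta, so block kappa is not required to come first.
So a valid ordering placing block zeta earlier than block kappa exists.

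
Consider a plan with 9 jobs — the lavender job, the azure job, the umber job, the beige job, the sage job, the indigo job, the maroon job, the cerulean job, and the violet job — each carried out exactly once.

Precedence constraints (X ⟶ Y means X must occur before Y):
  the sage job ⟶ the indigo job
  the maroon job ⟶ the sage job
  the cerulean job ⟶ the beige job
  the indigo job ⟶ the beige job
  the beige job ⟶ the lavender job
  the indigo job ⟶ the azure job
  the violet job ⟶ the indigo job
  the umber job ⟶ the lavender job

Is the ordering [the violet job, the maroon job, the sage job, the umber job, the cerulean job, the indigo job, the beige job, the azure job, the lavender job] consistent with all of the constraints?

Yes

Every stated constraint is respected: the violet job sits at position 1, ahead of the indigo job at position 6, and each of the other listed pairs likewise has the predecessor earlier in the sequence.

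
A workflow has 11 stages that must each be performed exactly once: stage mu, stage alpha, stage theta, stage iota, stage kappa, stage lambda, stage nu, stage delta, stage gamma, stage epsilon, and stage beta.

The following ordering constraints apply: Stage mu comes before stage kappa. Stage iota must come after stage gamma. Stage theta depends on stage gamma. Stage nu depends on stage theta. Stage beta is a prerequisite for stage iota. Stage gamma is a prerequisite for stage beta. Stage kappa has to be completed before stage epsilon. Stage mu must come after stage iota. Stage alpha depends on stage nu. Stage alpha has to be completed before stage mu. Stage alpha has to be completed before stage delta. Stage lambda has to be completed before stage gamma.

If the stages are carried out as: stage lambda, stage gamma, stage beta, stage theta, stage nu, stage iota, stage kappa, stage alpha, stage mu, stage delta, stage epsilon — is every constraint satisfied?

The sequence places stage kappa ahead of stage mu.
That contradicts the constraint that stage mu must precede stage kappa.

No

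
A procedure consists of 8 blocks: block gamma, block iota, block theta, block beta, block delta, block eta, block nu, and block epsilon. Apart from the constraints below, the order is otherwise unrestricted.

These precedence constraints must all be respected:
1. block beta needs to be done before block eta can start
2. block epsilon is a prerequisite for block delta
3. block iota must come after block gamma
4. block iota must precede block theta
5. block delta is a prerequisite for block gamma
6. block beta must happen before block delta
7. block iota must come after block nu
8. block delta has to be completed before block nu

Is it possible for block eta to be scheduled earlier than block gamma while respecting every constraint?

Yes

Nothing in the constraints forces block gamma before block eta — there is no chain from block gamma to block eta.
So a valid ordering placing block eta earlier than block gamma exists.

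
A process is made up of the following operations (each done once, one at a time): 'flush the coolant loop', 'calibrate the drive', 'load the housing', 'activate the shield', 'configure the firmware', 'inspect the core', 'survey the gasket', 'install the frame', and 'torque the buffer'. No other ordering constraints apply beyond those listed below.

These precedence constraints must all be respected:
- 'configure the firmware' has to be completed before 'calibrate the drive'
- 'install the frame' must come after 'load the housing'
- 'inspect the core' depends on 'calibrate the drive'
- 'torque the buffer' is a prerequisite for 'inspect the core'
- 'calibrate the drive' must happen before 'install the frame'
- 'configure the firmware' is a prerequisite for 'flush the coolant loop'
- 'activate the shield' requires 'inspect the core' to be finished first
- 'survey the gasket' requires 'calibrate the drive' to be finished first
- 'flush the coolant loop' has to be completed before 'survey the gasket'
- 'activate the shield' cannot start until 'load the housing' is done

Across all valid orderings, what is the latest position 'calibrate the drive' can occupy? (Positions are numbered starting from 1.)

The operations that are forced after 'calibrate the drive', directly or by a chain of constraints, are 'activate the shield', 'inspect the core', 'survey the gasket', 'install the frame'. That's 4 operations.
So at least 4 operations follow 'calibrate the drive', putting 'calibrate the drive' no later than position 5. That position is achievable by scheduling everything else first.

5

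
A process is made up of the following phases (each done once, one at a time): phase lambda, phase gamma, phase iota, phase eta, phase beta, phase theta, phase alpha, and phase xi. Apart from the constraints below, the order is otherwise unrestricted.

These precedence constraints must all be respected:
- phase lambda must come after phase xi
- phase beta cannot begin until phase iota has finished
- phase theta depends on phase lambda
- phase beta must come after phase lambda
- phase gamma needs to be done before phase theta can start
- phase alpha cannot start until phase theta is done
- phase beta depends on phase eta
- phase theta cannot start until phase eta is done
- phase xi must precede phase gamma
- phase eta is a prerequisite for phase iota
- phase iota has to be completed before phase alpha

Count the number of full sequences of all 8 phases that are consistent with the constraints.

2 phases have no prerequisites (phase eta, phase xi), so any of them could come first.
Counting all ways to extend the partial order to a total order gives 82.

82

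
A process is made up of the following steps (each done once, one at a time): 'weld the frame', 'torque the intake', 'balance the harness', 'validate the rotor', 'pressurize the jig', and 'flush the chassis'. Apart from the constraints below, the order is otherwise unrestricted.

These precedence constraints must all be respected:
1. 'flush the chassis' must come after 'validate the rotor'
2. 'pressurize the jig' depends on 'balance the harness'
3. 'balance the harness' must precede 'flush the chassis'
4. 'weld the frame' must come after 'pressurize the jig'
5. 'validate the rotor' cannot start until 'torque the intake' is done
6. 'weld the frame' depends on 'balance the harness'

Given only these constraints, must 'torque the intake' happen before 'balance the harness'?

'torque the intake' and 'balance the harness' are not related by any chain of constraints.
A valid ordering placing 'balance the harness' before 'torque the intake' exists, so the answer is no.

No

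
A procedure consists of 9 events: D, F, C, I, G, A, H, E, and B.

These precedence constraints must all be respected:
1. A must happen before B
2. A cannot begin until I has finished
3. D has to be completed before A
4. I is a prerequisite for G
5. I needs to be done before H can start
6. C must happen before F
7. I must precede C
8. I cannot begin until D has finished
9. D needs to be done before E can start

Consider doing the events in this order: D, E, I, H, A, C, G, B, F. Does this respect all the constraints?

Every stated constraint is respected: I sits at position 3, ahead of G at position 7, and each of the other listed pairs likewise has the predecessor earlier in the sequence.

Yes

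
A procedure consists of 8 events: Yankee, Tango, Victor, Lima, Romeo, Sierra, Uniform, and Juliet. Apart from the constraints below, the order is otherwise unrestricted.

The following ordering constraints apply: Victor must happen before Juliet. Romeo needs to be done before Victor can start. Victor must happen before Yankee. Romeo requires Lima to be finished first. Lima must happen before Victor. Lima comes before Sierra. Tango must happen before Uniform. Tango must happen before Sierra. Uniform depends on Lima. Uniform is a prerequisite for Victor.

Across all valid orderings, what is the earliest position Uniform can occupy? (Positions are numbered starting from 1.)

3

The events that are forced before Uniform, directly or transitively, are Tango, Lima. That's 2 events.
So at minimum 2 events come before Uniform, putting Uniform no earlier than position 3. That position is achievable by scheduling exactly those predecessors first.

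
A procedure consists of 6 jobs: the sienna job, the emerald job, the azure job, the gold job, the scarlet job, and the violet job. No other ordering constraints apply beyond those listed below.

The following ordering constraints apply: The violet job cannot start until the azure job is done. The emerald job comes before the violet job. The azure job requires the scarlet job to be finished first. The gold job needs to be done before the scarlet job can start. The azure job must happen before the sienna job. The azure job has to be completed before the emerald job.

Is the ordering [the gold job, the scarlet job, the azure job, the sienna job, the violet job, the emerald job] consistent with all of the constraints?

No

Here the emerald job comes after the violet job.
That contradicts the constraint that the emerald job must precede the violet job.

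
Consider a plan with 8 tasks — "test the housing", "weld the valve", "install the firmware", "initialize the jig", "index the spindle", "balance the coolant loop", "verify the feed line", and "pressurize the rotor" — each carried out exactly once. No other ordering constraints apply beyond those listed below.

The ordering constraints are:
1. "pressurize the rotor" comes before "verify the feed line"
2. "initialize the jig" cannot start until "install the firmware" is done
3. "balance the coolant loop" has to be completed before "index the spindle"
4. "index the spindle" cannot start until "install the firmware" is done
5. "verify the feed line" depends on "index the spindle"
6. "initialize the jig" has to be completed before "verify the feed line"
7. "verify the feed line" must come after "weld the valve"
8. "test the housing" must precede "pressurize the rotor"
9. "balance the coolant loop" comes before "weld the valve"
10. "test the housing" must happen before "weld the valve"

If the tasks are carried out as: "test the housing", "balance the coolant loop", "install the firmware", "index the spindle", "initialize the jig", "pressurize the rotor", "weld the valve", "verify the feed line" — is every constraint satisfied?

Checking each listed constraint against this order: for instance, "test the housing" is in position 1 and "weld the valve" in position 7, so that constraint holds — and the remaining constraints check out the same way.

Yes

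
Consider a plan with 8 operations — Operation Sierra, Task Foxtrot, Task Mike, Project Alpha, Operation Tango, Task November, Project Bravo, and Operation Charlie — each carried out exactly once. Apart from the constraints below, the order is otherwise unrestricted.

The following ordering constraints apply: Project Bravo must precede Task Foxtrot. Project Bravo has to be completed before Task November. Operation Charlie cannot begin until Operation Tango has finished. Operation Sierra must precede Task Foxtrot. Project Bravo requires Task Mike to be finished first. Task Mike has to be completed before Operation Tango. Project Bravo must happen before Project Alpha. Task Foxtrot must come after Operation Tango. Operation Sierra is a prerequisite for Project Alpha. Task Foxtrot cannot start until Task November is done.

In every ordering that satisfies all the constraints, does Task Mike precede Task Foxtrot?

Yes

Following the dependencies: Task Mike → Operation Tango → Task Foxtrot.
So Task Mike must precede Task Foxtrot in any valid ordering.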